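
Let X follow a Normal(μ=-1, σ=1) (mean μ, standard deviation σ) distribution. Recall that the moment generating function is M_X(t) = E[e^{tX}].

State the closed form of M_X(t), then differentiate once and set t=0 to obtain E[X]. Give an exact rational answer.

E[X] = M′(0) = -1

M_X(t) = e^(t^2/2 - t)
M′(t) = t*e^(-t)*e^(t^2/2) - e^(-t)*e^(t^2/2)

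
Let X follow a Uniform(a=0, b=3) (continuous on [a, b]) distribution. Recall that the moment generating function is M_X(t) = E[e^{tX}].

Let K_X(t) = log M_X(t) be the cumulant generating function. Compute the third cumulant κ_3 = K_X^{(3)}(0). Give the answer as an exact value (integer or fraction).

κ_3 = K′′′(0) = 0

M_X(t) = (e^(3*t) - 1)/(3*t)
K_X(t) = log M_X(t) = -log(t) + log(e^(3*t) - 1) - log(3)
K′(t) = (3*t*e^(3*t) - e^(3*t) + 1)/(t*e^(3*t) - t)
K′′(t) = (-9*t^2*e^(3*t) + e^(6*t) - 2*e^(3*t) + 1)/(t^2*e^(6*t) - 2*t^2*e^(3*t) + t^2)
K′′′(t) = (27*t^3*e^(6*t) + 27*t^3*e^(3*t) - 2*e^(9*t) + 6*e^(6*t) - 6*e^(3*t) + 2)/(t^3*e^(9*t) - 3*t^3*e^(6*t) + 3*t^3*e^(3*t) - t^3)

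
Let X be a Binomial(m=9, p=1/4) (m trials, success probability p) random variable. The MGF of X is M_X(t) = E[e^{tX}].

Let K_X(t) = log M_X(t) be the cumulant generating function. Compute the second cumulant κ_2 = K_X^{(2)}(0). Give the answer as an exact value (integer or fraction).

κ_2 = K^(2)(0) = 27/16

M_X(t) = (e^(t)/4 + 3/4)^9
K_X(t) = log M_X(t) = 9*log(e^(t)/4 + 3/4)
K^(2)(t) = 27*e^(t)/(e^(2*t) + 6*e^(t) + 9)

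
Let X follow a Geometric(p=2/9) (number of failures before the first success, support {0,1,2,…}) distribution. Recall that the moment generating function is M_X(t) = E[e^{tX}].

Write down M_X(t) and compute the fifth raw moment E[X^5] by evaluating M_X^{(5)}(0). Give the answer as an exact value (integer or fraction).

M_X(t) = 2/(9*(1 - 7*e^(t)/9))
dM/dt = 14*e^(t)/(49*e^(2*t) - 126*e^(t) + 81)
d^2M/dt^2 = (-98*e^(2*t) - 126*e^(t))/(343*e^(3*t) - 1323*e^(2*t) + 1701*e^(t) - 729)
d^3M/dt^3 = (686*e^(3*t) + 3528*e^(2*t) + 1134*e^(t))/(2401*e^(4*t) - 12348*e^(3*t) + 23814*e^(2*t) - 20412*e^(t) + 6561)
d^4M/dt^4 = (-4802*e^(4*t) - 67914*e^(3*t) - 87318*e^(2*t) - 10206*e^(t))/(16807*e^(5*t) - 108045*e^(4*t) + 277830*e^(3*t) - 357210*e^(2*t) + 229635*e^(t) - 59049)

E[X^5] = d^5M/dt^5 |_{t=0} = 211687/2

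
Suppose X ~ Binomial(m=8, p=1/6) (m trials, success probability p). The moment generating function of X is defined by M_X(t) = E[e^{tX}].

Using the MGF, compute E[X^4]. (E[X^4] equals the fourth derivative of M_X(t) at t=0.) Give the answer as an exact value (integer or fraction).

E[X^4] = d^4M/dt^4 |_{t=0} = 617/27

M_X(t) = (e^(t)/6 + 5/6)^8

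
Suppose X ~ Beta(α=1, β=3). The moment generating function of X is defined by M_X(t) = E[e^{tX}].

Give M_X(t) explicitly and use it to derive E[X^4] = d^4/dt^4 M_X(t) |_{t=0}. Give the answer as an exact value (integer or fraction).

M_X(t) = ₁F₁(1; 4; t)
dM/dt = ₁F₁(2; 5; t)/4
d^2M/dt^2 = ₁F₁(3; 6; t)/10
d^3M/dt^3 = ₁F₁(4; 7; t)/20
d^4M/dt^4 = ₁F₁(5; 8; t)/35

E[X^4] = d^4M/dt^4 |_{t=0} = 1/35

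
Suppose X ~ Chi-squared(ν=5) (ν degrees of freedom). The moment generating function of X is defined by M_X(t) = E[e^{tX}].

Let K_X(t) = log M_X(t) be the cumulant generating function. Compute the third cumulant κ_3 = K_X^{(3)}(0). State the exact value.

M_X(t) = (1 - 2*t)^(-5/2)
K_X(t) = log M_X(t) = -5*log(1 - 2*t)/2
dK/dt = -5/(2*t - 1)
d^2K/dt^2 = 10/(4*t^2 - 4*t + 1)
d^3K/dt^3 = -40/(8*t^3 - 12*t^2 + 6*t - 1)

κ_3 = d^3K/dt^3 |_{t=0} = 40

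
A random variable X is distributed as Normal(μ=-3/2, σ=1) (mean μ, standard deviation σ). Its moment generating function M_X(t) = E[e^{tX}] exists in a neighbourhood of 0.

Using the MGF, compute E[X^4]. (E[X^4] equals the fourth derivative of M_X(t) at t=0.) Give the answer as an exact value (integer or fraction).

M_X(t) = e^(t^2/2 - 3*t/2)
D^4[M](t) = (16*t^4*e^(t^2/2) - 96*t^3*e^(t^2/2) + 312*t^2*e^(t^2/2) - 504*t*e^(t^2/2) + 345*e^(t^2/2))*e^(-3*t/2)/16

E[X^4] = D^4[M](0) = 345/16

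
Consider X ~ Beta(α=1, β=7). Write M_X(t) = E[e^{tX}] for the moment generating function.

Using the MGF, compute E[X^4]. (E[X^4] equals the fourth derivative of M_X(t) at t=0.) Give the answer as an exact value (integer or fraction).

M_X(t) = ₁F₁(1; 8; t)
D^4[M](t) = ₁F₁(5; 12; t)/330

E[X^4] = D^4[M](0) = 1/330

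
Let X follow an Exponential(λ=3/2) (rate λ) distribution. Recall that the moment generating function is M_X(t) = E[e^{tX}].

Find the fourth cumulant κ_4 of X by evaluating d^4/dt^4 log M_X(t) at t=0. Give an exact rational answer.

M_X(t) = 3/(2*(3/2 - t))
K_X(t) = log M_X(t) = -log(3/2 - t) - log(2) + log(3)
D^4[K](t) = 96/(16*t^4 - 96*t^3 + 216*t^2 - 216*t + 81)

κ_4 = D^4[K](0) = 32/27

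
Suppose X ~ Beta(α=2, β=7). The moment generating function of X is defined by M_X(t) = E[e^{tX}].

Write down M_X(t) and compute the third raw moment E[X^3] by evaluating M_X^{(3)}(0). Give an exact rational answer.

M_X(t) = ₁F₁(2; 9; t)
M^(3)(t) = 4*₁F₁(5; 12; t)/165

E[X^3] = M^(3)(0) = 4/165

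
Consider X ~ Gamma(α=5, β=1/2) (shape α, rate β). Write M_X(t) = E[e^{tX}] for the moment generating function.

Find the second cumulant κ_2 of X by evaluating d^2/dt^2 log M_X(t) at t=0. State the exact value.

κ_2 = K^(2)(0) = 20

M_X(t) = 1/(32*(1/2 - t)^5)
K_X(t) = log M_X(t) = -5*log(1/2 - t) - 5*log(2)
K^(2)(t) = 20/(4*t^2 - 4*t + 1)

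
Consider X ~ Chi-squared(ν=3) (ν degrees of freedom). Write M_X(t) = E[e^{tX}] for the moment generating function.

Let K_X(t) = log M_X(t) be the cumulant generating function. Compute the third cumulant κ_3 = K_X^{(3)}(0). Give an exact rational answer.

M_X(t) = (1 - 2*t)^(-3/2)
K_X(t) = log M_X(t) = -3*log(1 - 2*t)/2
dK/dt = -3/(2*t - 1)
d^2K/dt^2 = 6/(4*t^2 - 4*t + 1)
d^3K/dt^3 = -24/(8*t^3 - 12*t^2 + 6*t - 1)

κ_3 = d^3K/dt^3 |_{t=0} = 24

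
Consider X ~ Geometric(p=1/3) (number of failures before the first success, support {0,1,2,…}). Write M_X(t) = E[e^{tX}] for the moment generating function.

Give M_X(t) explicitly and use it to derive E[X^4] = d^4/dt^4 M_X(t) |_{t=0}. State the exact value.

E[X^4] = D^4[M](0) = 730

M_X(t) = 1/(3*(1 - 2*e^(t)/3))
D^4[M](t) = (-16*e^(4*t) - 264*e^(3*t) - 396*e^(2*t) - 54*e^(t))/(32*e^(5*t) - 240*e^(4*t) + 720*e^(3*t) - 1080*e^(2*t) + 810*e^(t) - 243)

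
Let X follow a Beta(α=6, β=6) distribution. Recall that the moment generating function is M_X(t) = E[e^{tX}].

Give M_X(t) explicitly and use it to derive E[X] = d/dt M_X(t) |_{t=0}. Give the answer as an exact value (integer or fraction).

E[X] = M′(0) = 1/2

M_X(t) = ₁F₁(6; 12; t)
M′(t) = ₁F₁(7; 13; t)/2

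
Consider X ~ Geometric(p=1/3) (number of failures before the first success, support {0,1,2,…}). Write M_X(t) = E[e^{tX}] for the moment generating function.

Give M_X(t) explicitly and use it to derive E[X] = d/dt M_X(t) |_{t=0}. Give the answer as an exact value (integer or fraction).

M_X(t) = 1/(3*(1 - 2*e^(t)/3))
D[M](t) = 2*e^(t)/(4*e^(2*t) - 12*e^(t) + 9)

E[X] = D[M](0) = 2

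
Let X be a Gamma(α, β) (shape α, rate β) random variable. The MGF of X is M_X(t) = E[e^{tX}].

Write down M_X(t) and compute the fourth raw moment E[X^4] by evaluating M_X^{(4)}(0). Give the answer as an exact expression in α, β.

E[X^4] = d^4M/dt^4 |_{t=0} = α*(α^3 + 6*α^2 + 11*α + 6)/β^4

M_X(t) = (β/(β - t))^α
dM/dt = -α*β^α*(1/(β - t))^α/(-β + t)
d^2M/dt^2 = (α^2*β^α*(1/(β - t))^α + α*β^α*(1/(β - t))^α)/(β^2 - 2*β*t + t^2)
d^3M/dt^3 = (-α^3*β^α*(1/(β - t))^α - 3*α^2*β^α*(1/(β - t))^α - 2*α*β^α*(1/(β - t))^α)/(-β^3 + 3*β^2*t - 3*β*t^2 + t^3)
d^4M/dt^4 = (α^4*β^α*(1/(β - t))^α + 6*α^3*β^α*(1/(β - t))^α + 11*α^2*β^α*(1/(β - t))^α + 6*α*β^α*(1/(β - t))^α)/(β^4 - 4*β^3*t + 6*β^2*t^2 - 4*β*t^3 + t^4)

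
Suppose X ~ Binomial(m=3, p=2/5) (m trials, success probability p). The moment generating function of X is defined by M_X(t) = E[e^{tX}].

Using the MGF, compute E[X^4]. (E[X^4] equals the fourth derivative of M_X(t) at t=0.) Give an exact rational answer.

E[X^4] = D^4[M](0) = 1278/125

M_X(t) = (2*e^(t)/5 + 3/5)^3
D^4[M](t) = 648*e^(3*t)/125 + 576*e^(2*t)/125 + 54*e^(t)/125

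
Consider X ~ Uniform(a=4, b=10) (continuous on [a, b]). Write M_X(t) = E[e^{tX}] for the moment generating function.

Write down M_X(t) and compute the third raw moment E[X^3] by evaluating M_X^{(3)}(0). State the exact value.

M_X(t) = (e^(10*t) - e^(4*t))/(6*t)
M^(3)(t) = (500*t^3*e^(10*t) - 32*t^3*e^(4*t) - 150*t^2*e^(10*t) + 24*t^2*e^(4*t) + 30*t*e^(10*t) - 12*t*e^(4*t) - 3*e^(10*t) + 3*e^(4*t))/(3*t^4)

E[X^3] = M^(3)(0) = 406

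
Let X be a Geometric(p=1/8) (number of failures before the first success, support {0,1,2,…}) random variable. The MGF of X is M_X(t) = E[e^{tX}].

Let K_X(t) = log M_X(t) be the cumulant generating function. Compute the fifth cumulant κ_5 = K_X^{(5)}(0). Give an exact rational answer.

M_X(t) = 1/(8*(1 - 7*e^(t)/8))
K_X(t) = log M_X(t) = -log(1 - 7*e^(t)/8) - 3*log(2)
dK/dt = -7*e^(t)/(7*e^(t) - 8)
d^2K/dt^2 = 56*e^(t)/(49*e^(2*t) - 112*e^(t) + 64)
d^3K/dt^3 = (-392*e^(2*t) - 448*e^(t))/(343*e^(3*t) - 1176*e^(2*t) + 1344*e^(t) - 512)
d^4K/dt^4 = (2744*e^(3*t) + 12544*e^(2*t) + 3584*e^(t))/(2401*e^(4*t) - 10976*e^(3*t) + 18816*e^(2*t) - 14336*e^(t) + 4096)
d^5K/dt^5 = (-19208*e^(4*t) - 241472*e^(3*t) - 275968*e^(2*t) - 28672*e^(t))/(16807*e^(5*t) - 96040*e^(4*t) + 219520*e^(3*t) - 250880*e^(2*t) + 143360*e^(t) - 32768)

κ_5 = d^5K/dt^5 |_{t=0} = 565320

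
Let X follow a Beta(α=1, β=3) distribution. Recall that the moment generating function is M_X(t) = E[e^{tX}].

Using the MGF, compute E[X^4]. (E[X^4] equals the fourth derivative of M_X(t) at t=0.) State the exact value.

M_X(t) = ₁F₁(1; 4; t)
dM/dt = ₁F₁(2; 5; t)/4
d^2M/dt^2 = ₁F₁(3; 6; t)/10
d^3M/dt^3 = ₁F₁(4; 7; t)/20
d^4M/dt^4 = ₁F₁(5; 8; t)/35

E[X^4] = d^4M/dt^4 |_{t=0} = 1/35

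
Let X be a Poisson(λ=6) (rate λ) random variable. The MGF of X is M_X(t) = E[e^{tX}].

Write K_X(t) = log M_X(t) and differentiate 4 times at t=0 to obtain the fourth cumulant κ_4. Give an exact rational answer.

M_X(t) = e^(6*e^(t) - 6)
K_X(t) = log M_X(t) = 6*e^(t) - 6
dK/dt = 6*e^(t)
d^2K/dt^2 = 6*e^(t)
d^3K/dt^3 = 6*e^(t)
d^4K/dt^4 = 6*e^(t)

κ_4 = d^4K/dt^4 |_{t=0} = 6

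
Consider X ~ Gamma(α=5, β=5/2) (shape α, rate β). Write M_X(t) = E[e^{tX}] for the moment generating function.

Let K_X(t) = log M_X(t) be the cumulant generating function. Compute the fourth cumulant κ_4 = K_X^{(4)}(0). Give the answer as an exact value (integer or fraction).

M_X(t) = 3125/(32*(5/2 - t)^5)
K_X(t) = log M_X(t) = -5*log(5/2 - t) - 5*log(2) + 5*log(5)
dK/dt = -10/(2*t - 5)
d^2K/dt^2 = 20/(4*t^2 - 20*t + 25)
d^3K/dt^3 = -80/(8*t^3 - 60*t^2 + 150*t - 125)
d^4K/dt^4 = 480/(16*t^4 - 160*t^3 + 600*t^2 - 1000*t + 625)

κ_4 = d^4K/dt^4 |_{t=0} = 96/125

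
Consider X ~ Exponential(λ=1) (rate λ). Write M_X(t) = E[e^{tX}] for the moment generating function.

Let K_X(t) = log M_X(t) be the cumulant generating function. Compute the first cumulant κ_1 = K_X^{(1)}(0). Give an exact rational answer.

κ_1 = D[K](0) = 1

M_X(t) = 1/(1 - t)
K_X(t) = log M_X(t) = -log(1 - t)
D[K](t) = -1/(t - 1)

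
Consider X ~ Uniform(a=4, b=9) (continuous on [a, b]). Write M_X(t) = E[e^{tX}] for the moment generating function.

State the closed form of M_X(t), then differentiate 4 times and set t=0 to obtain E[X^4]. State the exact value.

E[X^4] = D^4[M](0) = 2321

M_X(t) = (e^(9*t) - e^(4*t))/(5*t)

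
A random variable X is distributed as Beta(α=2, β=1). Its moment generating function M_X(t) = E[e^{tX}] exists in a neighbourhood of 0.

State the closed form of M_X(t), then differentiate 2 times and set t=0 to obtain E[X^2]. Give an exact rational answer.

M_X(t) = ₁F₁(2; 3; t)
D^2[M](t) = ₁F₁(4; 5; t)/2

E[X^2] = D^2[M](0) = 1/2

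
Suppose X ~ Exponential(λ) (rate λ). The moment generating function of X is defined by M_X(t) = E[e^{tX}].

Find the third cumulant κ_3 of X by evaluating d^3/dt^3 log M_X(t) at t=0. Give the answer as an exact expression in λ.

κ_3 = K^(3)(0) = 2/λ^3

M_X(t) = λ/(λ - t)
K_X(t) = log M_X(t) = log(λ) - log(λ - t)
K^(3)(t) = -2/(-λ^3 + 3*λ^2*t - 3*λ*t^2 + t^3)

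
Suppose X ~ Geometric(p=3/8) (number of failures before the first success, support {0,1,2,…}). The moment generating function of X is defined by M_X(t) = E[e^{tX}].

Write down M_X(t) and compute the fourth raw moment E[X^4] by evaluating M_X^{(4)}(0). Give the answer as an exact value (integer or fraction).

M_X(t) = 3/(8*(1 - 5*e^(t)/8))
D^4[M](t) = (-1875*e^(4*t) - 33000*e^(3*t) - 52800*e^(2*t) - 7680*e^(t))/(3125*e^(5*t) - 25000*e^(4*t) + 80000*e^(3*t) - 128000*e^(2*t) + 102400*e^(t) - 32768)

E[X^4] = D^4[M](0) = 10595/27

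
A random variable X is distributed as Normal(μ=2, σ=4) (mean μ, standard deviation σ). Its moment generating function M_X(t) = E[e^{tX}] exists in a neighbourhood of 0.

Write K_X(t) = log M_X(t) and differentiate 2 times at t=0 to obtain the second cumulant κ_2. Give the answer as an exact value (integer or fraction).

κ_2 = D^2[K](0) = 16

M_X(t) = e^(8*t^2 + 2*t)
K_X(t) = log M_X(t) = 8*t^2 + 2*t
D^2[K](t) = 16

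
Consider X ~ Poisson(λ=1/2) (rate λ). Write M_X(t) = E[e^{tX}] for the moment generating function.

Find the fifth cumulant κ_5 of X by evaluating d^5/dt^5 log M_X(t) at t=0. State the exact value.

M_X(t) = e^(e^(t)/2 - 1/2)
K_X(t) = log M_X(t) = e^(t)/2 - 1/2
D^5[K](t) = e^(t)/2

κ_5 = D^5[K](0) = 1/2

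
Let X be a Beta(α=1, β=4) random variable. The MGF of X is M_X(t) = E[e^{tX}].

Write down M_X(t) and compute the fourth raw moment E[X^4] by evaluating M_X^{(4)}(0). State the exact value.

M_X(t) = ₁F₁(1; 5; t)
dM/dt = ₁F₁(2; 6; t)/5
d^2M/dt^2 = ₁F₁(3; 7; t)/15
d^3M/dt^3 = ₁F₁(4; 8; t)/35
d^4M/dt^4 = ₁F₁(5; 9; t)/70

E[X^4] = d^4M/dt^4 |_{t=0} = 1/70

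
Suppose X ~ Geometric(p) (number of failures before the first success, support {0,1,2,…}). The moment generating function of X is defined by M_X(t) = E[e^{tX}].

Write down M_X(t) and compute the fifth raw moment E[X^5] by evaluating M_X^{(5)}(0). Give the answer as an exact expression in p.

M_X(t) = p/(-(1 - p)*e^(t) + 1)
M′(t) = (-p^2*e^(t) + p*e^(t))/(p^2*e^(2*t) - 2*p*e^(2*t) + 2*p*e^(t) + e^(2*t) - 2*e^(t) + 1)

E[X^5] = M′′′′′(0) = -1 + 31/p - 180/p^2 + 390/p^3 - 360/p^4 + 120/p^5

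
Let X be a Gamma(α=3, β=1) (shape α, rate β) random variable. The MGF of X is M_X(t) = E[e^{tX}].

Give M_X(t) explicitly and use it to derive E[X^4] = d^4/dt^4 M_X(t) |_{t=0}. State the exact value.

M_X(t) = (1 - t)^(-3)
dM/dt = 3/(t^4 - 4*t^3 + 6*t^2 - 4*t + 1)
d^2M/dt^2 = -12/(t^5 - 5*t^4 + 10*t^3 - 10*t^2 + 5*t - 1)
d^3M/dt^3 = 60/(t^6 - 6*t^5 + 15*t^4 - 20*t^3 + 15*t^2 - 6*t + 1)
d^4M/dt^4 = -360/(t^7 - 7*t^6 + 21*t^5 - 35*t^4 + 35*t^3 - 21*t^2 + 7*t - 1)

E[X^4] = d^4M/dt^4 |_{t=0} = 360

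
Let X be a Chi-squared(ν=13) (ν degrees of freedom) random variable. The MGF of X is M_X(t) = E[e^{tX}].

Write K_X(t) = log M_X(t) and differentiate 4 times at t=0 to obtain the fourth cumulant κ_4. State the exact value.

κ_4 = D^4[K](0) = 624

M_X(t) = (1 - 2*t)^(-13/2)
K_X(t) = log M_X(t) = -13*log(1 - 2*t)/2
D^4[K](t) = 624/(16*t^4 - 32*t^3 + 24*t^2 - 8*t + 1)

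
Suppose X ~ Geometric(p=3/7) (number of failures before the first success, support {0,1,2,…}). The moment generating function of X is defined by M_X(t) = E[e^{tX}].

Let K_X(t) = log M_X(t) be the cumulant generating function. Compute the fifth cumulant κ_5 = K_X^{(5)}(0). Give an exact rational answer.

κ_5 = K^(5)(0) = 35420/81

M_X(t) = 3/(7*(1 - 4*e^(t)/7))
K_X(t) = log M_X(t) = -log(1 - 4*e^(t)/7) - log(7) + log(3)
K^(5)(t) = (-1792*e^(4*t) - 34496*e^(3*t) - 60368*e^(2*t) - 9604*e^(t))/(1024*e^(5*t) - 8960*e^(4*t) + 31360*e^(3*t) - 54880*e^(2*t) + 48020*e^(t) - 16807)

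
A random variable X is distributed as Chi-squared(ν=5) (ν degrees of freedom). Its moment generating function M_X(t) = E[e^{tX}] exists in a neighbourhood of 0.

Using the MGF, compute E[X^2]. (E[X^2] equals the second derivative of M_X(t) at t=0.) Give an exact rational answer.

M_X(t) = (1 - 2*t)^(-5/2)
dM/dt = -5/(8*t^3*√(1 - 2*t) - 12*t^2*√(1 - 2*t) + 6*t*√(1 - 2*t) - √(1 - 2*t))
d^2M/dt^2 = 35/(16*t^4*√(1 - 2*t) - 32*t^3*√(1 - 2*t) + 24*t^2*√(1 - 2*t) - 8*t*√(1 - 2*t) + √(1 - 2*t))

E[X^2] = d^2M/dt^2 |_{t=0} = 35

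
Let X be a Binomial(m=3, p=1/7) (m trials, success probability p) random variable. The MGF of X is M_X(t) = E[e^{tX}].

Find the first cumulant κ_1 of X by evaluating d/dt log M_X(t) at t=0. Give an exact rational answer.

M_X(t) = (e^(t)/7 + 6/7)^3
K_X(t) = log M_X(t) = 3*log(e^(t)/7 + 6/7)
K′(t) = 3*e^(t)/(e^(t) + 6)

κ_1 = K′(0) = 3/7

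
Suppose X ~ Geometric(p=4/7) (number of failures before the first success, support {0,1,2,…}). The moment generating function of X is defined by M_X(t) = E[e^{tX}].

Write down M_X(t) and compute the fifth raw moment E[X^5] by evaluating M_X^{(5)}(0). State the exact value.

E[X^5] = M′′′′′(0) = 23721/128

M_X(t) = 4/(7*(1 - 3*e^(t)/7))
M′(t) = 12*e^(t)/(9*e^(2*t) - 42*e^(t) + 49)
M′′(t) = (-36*e^(2*t) - 84*e^(t))/(27*e^(3*t) - 189*e^(2*t) + 441*e^(t) - 343)
M′′′(t) = (108*e^(3*t) + 1008*e^(2*t) + 588*e^(t))/(81*e^(4*t) - 756*e^(3*t) + 2646*e^(2*t) - 4116*e^(t) + 2401)
M′′′′(t) = (-324*e^(4*t) - 8316*e^(3*t) - 19404*e^(2*t) - 4116*e^(t))/(243*e^(5*t) - 2835*e^(4*t) + 13230*e^(3*t) - 30870*e^(2*t) + 36015*e^(t) - 16807)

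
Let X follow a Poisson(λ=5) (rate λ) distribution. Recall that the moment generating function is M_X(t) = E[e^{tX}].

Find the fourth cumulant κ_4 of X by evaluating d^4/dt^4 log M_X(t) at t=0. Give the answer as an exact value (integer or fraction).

M_X(t) = e^(5*e^(t) - 5)
K_X(t) = log M_X(t) = 5*e^(t) - 5
K^(4)(t) = 5*e^(t)

κ_4 = K^(4)(0) = 5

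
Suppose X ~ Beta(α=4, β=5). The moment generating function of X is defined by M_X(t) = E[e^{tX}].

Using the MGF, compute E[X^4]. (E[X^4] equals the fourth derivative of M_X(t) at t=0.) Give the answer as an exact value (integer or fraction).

M_X(t) = ₁F₁(4; 9; t)
M′(t) = 4*₁F₁(5; 10; t)/9
M′′(t) = 2*₁F₁(6; 11; t)/9
M′′′(t) = 4*₁F₁(7; 12; t)/33
M′′′′(t) = 7*₁F₁(8; 13; t)/99

E[X^4] = M′′′′(0) = 7/99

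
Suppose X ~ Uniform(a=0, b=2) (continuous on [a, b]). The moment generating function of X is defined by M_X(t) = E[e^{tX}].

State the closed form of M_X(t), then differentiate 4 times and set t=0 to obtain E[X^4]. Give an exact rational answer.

M_X(t) = (e^(2*t) - 1)/(2*t)
dM/dt = (2*t*e^(2*t) - e^(2*t) + 1)/(2*t^2)
d^2M/dt^2 = (2*t^2*e^(2*t) - 2*t*e^(2*t) + e^(2*t) - 1)/t^3
d^3M/dt^3 = (4*t^3*e^(2*t) - 6*t^2*e^(2*t) + 6*t*e^(2*t) - 3*e^(2*t) + 3)/t^4
d^4M/dt^4 = (8*t^4*e^(2*t) - 16*t^3*e^(2*t) + 24*t^2*e^(2*t) - 24*t*e^(2*t) + 12*e^(2*t) - 12)/t^5

E[X^4] = d^4M/dt^4 |_{t=0} = 16/5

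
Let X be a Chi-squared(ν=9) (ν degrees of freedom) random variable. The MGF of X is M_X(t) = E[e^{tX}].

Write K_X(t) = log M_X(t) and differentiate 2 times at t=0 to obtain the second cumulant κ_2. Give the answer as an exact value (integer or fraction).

κ_2 = K^(2)(0) = 18

M_X(t) = (1 - 2*t)^(-9/2)
K_X(t) = log M_X(t) = -9*log(1 - 2*t)/2
K^(2)(t) = 18/(4*t^2 - 4*t + 1)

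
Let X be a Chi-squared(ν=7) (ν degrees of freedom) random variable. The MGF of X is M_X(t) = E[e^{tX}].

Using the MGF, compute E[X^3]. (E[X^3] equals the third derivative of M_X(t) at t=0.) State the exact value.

M_X(t) = (1 - 2*t)^(-7/2)
M′(t) = 7/(16*t^4*√(1 - 2*t) - 32*t^3*√(1 - 2*t) + 24*t^2*√(1 - 2*t) - 8*t*√(1 - 2*t) + √(1 - 2*t))
M′′(t) = -63/(32*t^5*√(1 - 2*t) - 80*t^4*√(1 - 2*t) + 80*t^3*√(1 - 2*t) - 40*t^2*√(1 - 2*t) + 10*t*√(1 - 2*t) - √(1 - 2*t))
M′′′(t) = 693/(64*t^6*√(1 - 2*t) - 192*t^5*√(1 - 2*t) + 240*t^4*√(1 - 2*t) - 160*t^3*√(1 - 2*t) + 60*t^2*√(1 - 2*t) - 12*t*√(1 - 2*t) + √(1 - 2*t))

E[X^3] = M′′′(0) = 693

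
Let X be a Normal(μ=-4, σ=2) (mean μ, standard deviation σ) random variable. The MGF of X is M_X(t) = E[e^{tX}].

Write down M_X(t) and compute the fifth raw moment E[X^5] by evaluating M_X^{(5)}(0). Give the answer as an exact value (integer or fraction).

E[X^5] = D^5[M](0) = -4544

M_X(t) = e^(2*t^2 - 4*t)
D^5[M](t) = (1024*t^5*e^(2*t^2) - 5120*t^4*e^(2*t^2) + 12800*t^3*e^(2*t^2) - 17920*t^2*e^(2*t^2) + 13760*t*e^(2*t^2) - 4544*e^(2*t^2))*e^(-4*t)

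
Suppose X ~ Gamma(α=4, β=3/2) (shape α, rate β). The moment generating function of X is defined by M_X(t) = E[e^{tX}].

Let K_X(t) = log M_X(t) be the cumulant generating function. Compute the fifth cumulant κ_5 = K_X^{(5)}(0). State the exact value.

M_X(t) = 81/(16*(3/2 - t)^4)
K_X(t) = log M_X(t) = -4*log(3/2 - t) - 4*log(2) + 4*log(3)
K′(t) = -8/(2*t - 3)
K′′(t) = 16/(4*t^2 - 12*t + 9)
K′′′(t) = -64/(8*t^3 - 36*t^2 + 54*t - 27)
K′′′′(t) = 384/(16*t^4 - 96*t^3 + 216*t^2 - 216*t + 81)
K′′′′′(t) = -3072/(32*t^5 - 240*t^4 + 720*t^3 - 1080*t^2 + 810*t - 243)

κ_5 = K′′′′′(0) = 1024/81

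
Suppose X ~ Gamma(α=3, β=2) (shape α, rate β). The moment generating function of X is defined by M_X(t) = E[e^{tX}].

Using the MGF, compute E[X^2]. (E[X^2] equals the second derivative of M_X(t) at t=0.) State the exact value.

E[X^2] = d^2M/dt^2 |_{t=0} = 3

M_X(t) = 8/(2 - t)^3
dM/dt = 24/(t^4 - 8*t^3 + 24*t^2 - 32*t + 16)
d^2M/dt^2 = -96/(t^5 - 10*t^4 + 40*t^3 - 80*t^2 + 80*t - 32)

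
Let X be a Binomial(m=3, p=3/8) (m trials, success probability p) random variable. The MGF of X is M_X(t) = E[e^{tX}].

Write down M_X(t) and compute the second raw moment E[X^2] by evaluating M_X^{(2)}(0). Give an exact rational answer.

M_X(t) = (3*e^(t)/8 + 5/8)^3
M′(t) = 81*e^(3*t)/512 + 135*e^(2*t)/256 + 225*e^(t)/512
M′′(t) = 243*e^(3*t)/512 + 135*e^(2*t)/128 + 225*e^(t)/512

E[X^2] = M′′(0) = 63/32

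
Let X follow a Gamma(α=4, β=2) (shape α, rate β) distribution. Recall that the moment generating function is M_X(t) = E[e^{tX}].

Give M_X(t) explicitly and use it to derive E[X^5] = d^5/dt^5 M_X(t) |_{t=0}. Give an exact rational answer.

M_X(t) = 16/(2 - t)^4
M^(5)(t) = -107520/(t^9 - 18*t^8 + 144*t^7 - 672*t^6 + 2016*t^5 - 4032*t^4 + 5376*t^3 - 4608*t^2 + 2304*t - 512)

E[X^5] = M^(5)(0) = 210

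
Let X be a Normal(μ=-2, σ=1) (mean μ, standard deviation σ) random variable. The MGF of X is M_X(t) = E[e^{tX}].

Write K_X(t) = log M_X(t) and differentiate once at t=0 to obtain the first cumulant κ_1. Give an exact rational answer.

M_X(t) = e^(t^2/2 - 2*t)
K_X(t) = log M_X(t) = t^2/2 - 2*t
K^(1)(t) = t - 2

κ_1 = K^(1)(0) = -2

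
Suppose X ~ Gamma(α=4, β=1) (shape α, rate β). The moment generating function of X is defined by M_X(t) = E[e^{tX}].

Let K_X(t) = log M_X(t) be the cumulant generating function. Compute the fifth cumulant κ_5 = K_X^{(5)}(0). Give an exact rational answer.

M_X(t) = (1 - t)^(-4)
K_X(t) = log M_X(t) = -4*log(1 - t)
dK/dt = -4/(t - 1)
d^2K/dt^2 = 4/(t^2 - 2*t + 1)
d^3K/dt^3 = -8/(t^3 - 3*t^2 + 3*t - 1)
d^4K/dt^4 = 24/(t^4 - 4*t^3 + 6*t^2 - 4*t + 1)
d^5K/dt^5 = -96/(t^5 - 5*t^4 + 10*t^3 - 10*t^2 + 5*t - 1)

κ_5 = d^5K/dt^5 |_{t=0} = 96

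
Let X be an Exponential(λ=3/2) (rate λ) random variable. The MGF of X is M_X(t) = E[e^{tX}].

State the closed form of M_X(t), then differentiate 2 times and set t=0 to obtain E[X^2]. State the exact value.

E[X^2] = D^2[M](0) = 8/9

M_X(t) = 3/(2*(3/2 - t))
D^2[M](t) = -24/(8*t^3 - 36*t^2 + 54*t - 27)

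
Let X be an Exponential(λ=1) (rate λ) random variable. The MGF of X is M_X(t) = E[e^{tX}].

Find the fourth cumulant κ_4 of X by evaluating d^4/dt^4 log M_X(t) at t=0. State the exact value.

M_X(t) = 1/(1 - t)
K_X(t) = log M_X(t) = -log(1 - t)
D^4[K](t) = 6/(t^4 - 4*t^3 + 6*t^2 - 4*t + 1)

κ_4 = D^4[K](0) = 6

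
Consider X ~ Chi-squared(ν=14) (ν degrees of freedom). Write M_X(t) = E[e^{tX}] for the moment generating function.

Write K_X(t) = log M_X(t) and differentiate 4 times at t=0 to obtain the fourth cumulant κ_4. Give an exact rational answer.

κ_4 = D^4[K](0) = 672

M_X(t) = (1 - 2*t)^(-7)
K_X(t) = log M_X(t) = -7*log(1 - 2*t)
D^4[K](t) = 672/(16*t^4 - 32*t^3 + 24*t^2 - 8*t + 1)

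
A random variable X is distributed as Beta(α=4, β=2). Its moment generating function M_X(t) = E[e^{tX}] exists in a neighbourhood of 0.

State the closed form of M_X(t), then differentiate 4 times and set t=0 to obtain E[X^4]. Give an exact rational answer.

E[X^4] = D^4[M](0) = 5/18

M_X(t) = ₁F₁(4; 6; t)
D^4[M](t) = 5*₁F₁(8; 10; t)/18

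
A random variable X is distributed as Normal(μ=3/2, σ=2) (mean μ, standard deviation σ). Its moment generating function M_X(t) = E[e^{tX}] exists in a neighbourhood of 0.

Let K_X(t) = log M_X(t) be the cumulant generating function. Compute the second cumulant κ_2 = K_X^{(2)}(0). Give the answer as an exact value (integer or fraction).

M_X(t) = e^(2*t^2 + 3*t/2)
K_X(t) = log M_X(t) = 2*t^2 + 3*t/2
D^2[K](t) = 4

κ_2 = D^2[K](0) = 4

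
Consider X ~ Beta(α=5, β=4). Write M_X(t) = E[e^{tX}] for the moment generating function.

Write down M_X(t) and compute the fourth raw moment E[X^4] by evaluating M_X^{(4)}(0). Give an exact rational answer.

E[X^4] = d^4M/dt^4 |_{t=0} = 14/99

M_X(t) = ₁F₁(5; 9; t)
dM/dt = 5*₁F₁(6; 10; t)/9
d^2M/dt^2 = ₁F₁(7; 11; t)/3
d^3M/dt^3 = 7*₁F₁(8; 12; t)/33
d^4M/dt^4 = 14*₁F₁(9; 13; t)/99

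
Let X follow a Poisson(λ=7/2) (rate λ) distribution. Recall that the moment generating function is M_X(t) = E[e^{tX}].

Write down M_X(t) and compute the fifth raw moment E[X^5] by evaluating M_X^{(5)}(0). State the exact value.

M_X(t) = e^(7*e^(t)/2 - 7/2)
D^5[M](t) = (16807*e^(5*t)*e^(7*e^(t)/2) + 48020*e^(4*t)*e^(7*e^(t)/2) + 34300*e^(3*t)*e^(7*e^(t)/2) + 5880*e^(2*t)*e^(7*e^(t)/2) + 112*e^(t)*e^(7*e^(t)/2))*e^(-7/2)/32

E[X^5] = D^5[M](0) = 105119/32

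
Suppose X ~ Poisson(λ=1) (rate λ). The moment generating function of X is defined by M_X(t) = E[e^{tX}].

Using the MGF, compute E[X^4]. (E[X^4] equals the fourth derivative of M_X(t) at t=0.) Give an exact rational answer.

M_X(t) = e^(e^(t) - 1)
M^(4)(t) = (e^(4*t)*e^(e^(t)) + 6*e^(3*t)*e^(e^(t)) + 7*e^(2*t)*e^(e^(t)) + e^(t)*e^(e^(t)))*e^(-1)

E[X^4] = M^(4)(0) = 15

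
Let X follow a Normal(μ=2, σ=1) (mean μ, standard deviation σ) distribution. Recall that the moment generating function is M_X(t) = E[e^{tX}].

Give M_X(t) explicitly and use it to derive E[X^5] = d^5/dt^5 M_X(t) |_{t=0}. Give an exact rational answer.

E[X^5] = D^5[M](0) = 142

M_X(t) = e^(t^2/2 + 2*t)
D^5[M](t) = t^5*e^(2*t)*e^(t^2/2) + 10*t^4*e^(2*t)*e^(t^2/2) + 50*t^3*e^(2*t)*e^(t^2/2) + 140*t^2*e^(2*t)*e^(t^2/2) + 215*t*e^(2*t)*e^(t^2/2) + 142*e^(2*t)*e^(t^2/2)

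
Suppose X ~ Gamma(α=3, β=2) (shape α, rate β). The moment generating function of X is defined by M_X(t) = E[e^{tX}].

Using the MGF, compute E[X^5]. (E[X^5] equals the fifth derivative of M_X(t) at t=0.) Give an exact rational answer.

M_X(t) = 8/(2 - t)^3
D^5[M](t) = 20160/(t^8 - 16*t^7 + 112*t^6 - 448*t^5 + 1120*t^4 - 1792*t^3 + 1792*t^2 - 1024*t + 256)

E[X^5] = D^5[M](0) = 315/4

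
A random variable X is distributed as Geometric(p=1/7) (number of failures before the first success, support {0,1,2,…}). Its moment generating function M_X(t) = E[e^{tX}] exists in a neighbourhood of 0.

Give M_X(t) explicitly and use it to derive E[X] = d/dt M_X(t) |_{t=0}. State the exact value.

M_X(t) = 1/(7*(1 - 6*e^(t)/7))
D[M](t) = 6*e^(t)/(36*e^(2*t) - 84*e^(t) + 49)

E[X] = D[M](0) = 6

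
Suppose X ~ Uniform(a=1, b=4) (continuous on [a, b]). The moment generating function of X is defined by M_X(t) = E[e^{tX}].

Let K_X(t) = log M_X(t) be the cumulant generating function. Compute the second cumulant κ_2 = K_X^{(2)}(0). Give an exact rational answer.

κ_2 = d^2K/dt^2 |_{t=0} = 3/4

M_X(t) = (e^(4*t) - e^(t))/(3*t)
K_X(t) = log M_X(t) = -log(t) + log(e^(4*t) - e^(t)) - log(3)
dK/dt = (4*t*e^(3*t) - t - e^(3*t) + 1)/(t*e^(3*t) - t)
d^2K/dt^2 = (-9*t^2*e^(3*t) + e^(6*t) - 2*e^(3*t) + 1)/(t^2*e^(6*t) - 2*t^2*e^(3*t) + t^2)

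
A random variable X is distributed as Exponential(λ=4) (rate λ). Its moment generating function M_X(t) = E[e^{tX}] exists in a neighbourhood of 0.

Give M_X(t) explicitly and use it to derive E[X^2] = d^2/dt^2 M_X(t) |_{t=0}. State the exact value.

M_X(t) = 4/(4 - t)
M′(t) = 4/(t^2 - 8*t + 16)
M′′(t) = -8/(t^3 - 12*t^2 + 48*t - 64)

E[X^2] = M′′(0) = 1/8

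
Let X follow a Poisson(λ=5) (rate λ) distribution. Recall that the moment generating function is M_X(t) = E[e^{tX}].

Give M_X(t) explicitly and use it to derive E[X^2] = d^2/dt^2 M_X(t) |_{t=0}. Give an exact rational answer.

E[X^2] = M^(2)(0) = 30

M_X(t) = e^(5*e^(t) - 5)
M^(2)(t) = (25*e^(2*t)*e^(5*e^(t)) + 5*e^(t)*e^(5*e^(t)))*e^(-5)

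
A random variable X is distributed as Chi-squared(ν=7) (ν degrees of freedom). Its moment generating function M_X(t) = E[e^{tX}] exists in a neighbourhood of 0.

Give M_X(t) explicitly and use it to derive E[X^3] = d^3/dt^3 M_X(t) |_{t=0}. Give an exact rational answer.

E[X^3] = D^3[M](0) = 693

M_X(t) = (1 - 2*t)^(-7/2)
D^3[M](t) = 693/(64*t^6*√(1 - 2*t) - 192*t^5*√(1 - 2*t) + 240*t^4*√(1 - 2*t) - 160*t^3*√(1 - 2*t) + 60*t^2*√(1 - 2*t) - 12*t*√(1 - 2*t) + √(1 - 2*t))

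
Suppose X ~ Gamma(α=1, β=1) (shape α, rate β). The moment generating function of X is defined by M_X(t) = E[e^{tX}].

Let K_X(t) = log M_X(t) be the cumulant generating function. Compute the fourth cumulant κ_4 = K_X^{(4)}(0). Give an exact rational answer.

κ_4 = d^4K/dt^4 |_{t=0} = 6

M_X(t) = 1/(1 - t)
K_X(t) = log M_X(t) = -log(1 - t)
dK/dt = -1/(t - 1)
d^2K/dt^2 = 1/(t^2 - 2*t + 1)
d^3K/dt^3 = -2/(t^3 - 3*t^2 + 3*t - 1)
d^4K/dt^4 = 6/(t^4 - 4*t^3 + 6*t^2 - 4*t + 1)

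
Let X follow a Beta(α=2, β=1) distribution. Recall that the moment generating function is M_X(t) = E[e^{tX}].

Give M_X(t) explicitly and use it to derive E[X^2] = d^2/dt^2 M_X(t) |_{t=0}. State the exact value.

M_X(t) = ₁F₁(2; 3; t)
M^(2)(t) = ₁F₁(4; 5; t)/2

E[X^2] = M^(2)(0) = 1/2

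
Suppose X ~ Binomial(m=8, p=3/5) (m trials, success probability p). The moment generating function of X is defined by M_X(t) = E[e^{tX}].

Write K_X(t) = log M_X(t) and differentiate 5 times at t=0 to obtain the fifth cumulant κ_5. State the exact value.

M_X(t) = (3*e^(t)/5 + 2/5)^8
K_X(t) = log M_X(t) = 8*log(3*e^(t)/5 + 2/5)
K^(5)(t) = (-1296*e^(4*t) + 9504*e^(3*t) - 6336*e^(2*t) + 384*e^(t))/(243*e^(5*t) + 810*e^(4*t) + 1080*e^(3*t) + 720*e^(2*t) + 240*e^(t) + 32)

κ_5 = K^(5)(0) = 2256/3125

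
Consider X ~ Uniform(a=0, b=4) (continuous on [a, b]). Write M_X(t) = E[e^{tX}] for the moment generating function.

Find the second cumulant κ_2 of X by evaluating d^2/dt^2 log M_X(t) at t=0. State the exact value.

M_X(t) = (e^(4*t) - 1)/(4*t)
K_X(t) = log M_X(t) = -log(t) + log(e^(4*t) - 1) - 2*log(2)
dK/dt = (4*t*e^(4*t) - e^(4*t) + 1)/(t*e^(4*t) - t)
d^2K/dt^2 = (-16*t^2*e^(4*t) + e^(8*t) - 2*e^(4*t) + 1)/(t^2*e^(8*t) - 2*t^2*e^(4*t) + t^2)

κ_2 = d^2K/dt^2 |_{t=0} = 4/3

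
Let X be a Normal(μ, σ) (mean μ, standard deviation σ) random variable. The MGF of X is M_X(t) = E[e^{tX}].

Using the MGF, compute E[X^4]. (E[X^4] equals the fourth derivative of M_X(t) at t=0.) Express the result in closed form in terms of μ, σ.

M_X(t) = e^(μ*t + σ^2*t^2/2)
M′(t) = μ*e^(μ*t)*e^(σ^2*t^2/2) + σ^2*t*e^(μ*t)*e^(σ^2*t^2/2)
M′′(t) = μ^2*e^(μ*t)*e^(σ^2*t^2/2) + 2*μ*σ^2*t*e^(μ*t)*e^(σ^2*t^2/2) + σ^4*t^2*e^(μ*t)*e^(σ^2*t^2/2) + σ^2*e^(μ*t)*e^(σ^2*t^2/2)

E[X^4] = M′′′′(0) = μ^4 + 6*μ^2*σ^2 + 3*σ^4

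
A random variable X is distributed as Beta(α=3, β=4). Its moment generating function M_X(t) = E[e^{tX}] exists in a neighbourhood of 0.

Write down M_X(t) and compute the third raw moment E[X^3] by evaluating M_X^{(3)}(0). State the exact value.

M_X(t) = ₁F₁(3; 7; t)
D^3[M](t) = 5*₁F₁(6; 10; t)/42

E[X^3] = D^3[M](0) = 5/42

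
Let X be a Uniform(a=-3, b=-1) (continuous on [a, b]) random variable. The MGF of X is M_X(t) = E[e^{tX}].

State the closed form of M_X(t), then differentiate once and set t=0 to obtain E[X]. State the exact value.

M_X(t) = (e^(-t) - e^(-3*t))/(2*t)
D[M](t) = (-t*e^(2*t) + 3*t - e^(2*t) + 1)*e^(-3*t)/(2*t^2)

E[X] = D[M](0) = -2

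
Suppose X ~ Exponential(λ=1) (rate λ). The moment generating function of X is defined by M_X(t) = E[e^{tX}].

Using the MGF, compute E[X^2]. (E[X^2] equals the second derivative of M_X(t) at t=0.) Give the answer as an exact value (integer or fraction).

M_X(t) = 1/(1 - t)
M′(t) = 1/(t^2 - 2*t + 1)
M′′(t) = -2/(t^3 - 3*t^2 + 3*t - 1)

E[X^2] = M′′(0) = 2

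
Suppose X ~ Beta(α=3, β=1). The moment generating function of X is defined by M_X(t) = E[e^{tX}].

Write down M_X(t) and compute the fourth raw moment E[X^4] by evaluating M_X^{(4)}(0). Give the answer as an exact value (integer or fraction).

M_X(t) = ₁F₁(3; 4; t)
M^(4)(t) = 3*₁F₁(7; 8; t)/7

E[X^4] = M^(4)(0) = 3/7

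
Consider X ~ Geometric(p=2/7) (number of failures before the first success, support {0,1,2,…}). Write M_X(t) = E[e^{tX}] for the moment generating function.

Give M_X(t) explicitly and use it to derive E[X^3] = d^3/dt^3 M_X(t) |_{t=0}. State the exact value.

E[X^3] = M′′′(0) = 535/4

M_X(t) = 2/(7*(1 - 5*e^(t)/7))
M′(t) = 10*e^(t)/(25*e^(2*t) - 70*e^(t) + 49)
M′′(t) = (-50*e^(2*t) - 70*e^(t))/(125*e^(3*t) - 525*e^(2*t) + 735*e^(t) - 343)
M′′′(t) = (250*e^(3*t) + 1400*e^(2*t) + 490*e^(t))/(625*e^(4*t) - 3500*e^(3*t) + 7350*e^(2*t) - 6860*e^(t) + 2401)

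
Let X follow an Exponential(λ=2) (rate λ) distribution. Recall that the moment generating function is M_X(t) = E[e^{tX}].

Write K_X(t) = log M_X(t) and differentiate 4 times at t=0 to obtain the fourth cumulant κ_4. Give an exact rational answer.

M_X(t) = 2/(2 - t)
K_X(t) = log M_X(t) = -log(2 - t) + log(2)
K^(4)(t) = 6/(t^4 - 8*t^3 + 24*t^2 - 32*t + 16)

κ_4 = K^(4)(0) = 3/8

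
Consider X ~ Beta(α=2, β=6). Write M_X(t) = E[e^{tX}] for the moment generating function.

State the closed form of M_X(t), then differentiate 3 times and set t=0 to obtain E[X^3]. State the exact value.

M_X(t) = ₁F₁(2; 8; t)
M′(t) = ₁F₁(3; 9; t)/4
M′′(t) = ₁F₁(4; 10; t)/12
M′′′(t) = ₁F₁(5; 11; t)/30

E[X^3] = M′′′(0) = 1/30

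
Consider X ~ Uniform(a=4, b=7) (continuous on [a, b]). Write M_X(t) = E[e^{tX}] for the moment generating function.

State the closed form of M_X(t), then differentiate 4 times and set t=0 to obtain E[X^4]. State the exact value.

M_X(t) = (e^(7*t) - e^(4*t))/(3*t)
M′(t) = (7*t*e^(7*t) - 4*t*e^(4*t) - e^(7*t) + e^(4*t))/(3*t^2)
M′′(t) = (49*t^2*e^(7*t) - 16*t^2*e^(4*t) - 14*t*e^(7*t) + 8*t*e^(4*t) + 2*e^(7*t) - 2*e^(4*t))/(3*t^3)
M′′′(t) = (343*t^3*e^(7*t) - 64*t^3*e^(4*t) - 147*t^2*e^(7*t) + 48*t^2*e^(4*t) + 42*t*e^(7*t) - 24*t*e^(4*t) - 6*e^(7*t) + 6*e^(4*t))/(3*t^4)

E[X^4] = M′′′′(0) = 5261/5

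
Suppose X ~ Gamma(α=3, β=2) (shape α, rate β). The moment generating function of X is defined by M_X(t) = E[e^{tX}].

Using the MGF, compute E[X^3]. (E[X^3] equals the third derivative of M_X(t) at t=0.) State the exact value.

E[X^3] = d^3M/dt^3 |_{t=0} = 15/2

M_X(t) = 8/(2 - t)^3
dM/dt = 24/(t^4 - 8*t^3 + 24*t^2 - 32*t + 16)
d^2M/dt^2 = -96/(t^5 - 10*t^4 + 40*t^3 - 80*t^2 + 80*t - 32)
d^3M/dt^3 = 480/(t^6 - 12*t^5 + 60*t^4 - 160*t^3 + 240*t^2 - 192*t + 64)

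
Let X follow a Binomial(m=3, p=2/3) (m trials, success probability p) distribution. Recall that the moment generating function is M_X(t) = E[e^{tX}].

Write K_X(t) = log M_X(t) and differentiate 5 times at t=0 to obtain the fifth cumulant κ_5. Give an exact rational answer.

κ_5 = d^5K/dt^5 |_{t=0} = 10/27

M_X(t) = (2*e^(t)/3 + 1/3)^3
K_X(t) = log M_X(t) = 3*log(2*e^(t)/3 + 1/3)
dK/dt = 6*e^(t)/(2*e^(t) + 1)
d^2K/dt^2 = 6*e^(t)/(4*e^(2*t) + 4*e^(t) + 1)
d^3K/dt^3 = (-12*e^(2*t) + 6*e^(t))/(8*e^(3*t) + 12*e^(2*t) + 6*e^(t) + 1)
d^4K/dt^4 = (24*e^(3*t) - 48*e^(2*t) + 6*e^(t))/(16*e^(4*t) + 32*e^(3*t) + 24*e^(2*t) + 8*e^(t) + 1)
d^5K/dt^5 = (-48*e^(4*t) + 264*e^(3*t) - 132*e^(2*t) + 6*e^(t))/(32*e^(5*t) + 80*e^(4*t) + 80*e^(3*t) + 40*e^(2*t) + 10*e^(t) + 1)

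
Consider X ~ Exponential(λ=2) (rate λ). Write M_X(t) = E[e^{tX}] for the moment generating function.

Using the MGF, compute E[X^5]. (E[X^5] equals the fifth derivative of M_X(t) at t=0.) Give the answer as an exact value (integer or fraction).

M_X(t) = 2/(2 - t)
M′(t) = 2/(t^2 - 4*t + 4)
M′′(t) = -4/(t^3 - 6*t^2 + 12*t - 8)
M′′′(t) = 12/(t^4 - 8*t^3 + 24*t^2 - 32*t + 16)
M′′′′(t) = -48/(t^5 - 10*t^4 + 40*t^3 - 80*t^2 + 80*t - 32)
M′′′′′(t) = 240/(t^6 - 12*t^5 + 60*t^4 - 160*t^3 + 240*t^2 - 192*t + 64)

E[X^5] = M′′′′′(0) = 15/4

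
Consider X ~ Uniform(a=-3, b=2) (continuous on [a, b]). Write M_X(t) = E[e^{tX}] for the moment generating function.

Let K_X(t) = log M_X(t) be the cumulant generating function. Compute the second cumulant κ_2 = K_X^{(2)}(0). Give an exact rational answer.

M_X(t) = (e^(2*t) - e^(-3*t))/(5*t)
K_X(t) = log M_X(t) = -log(t) + log(e^(2*t) - e^(-3*t)) - log(5)
dK/dt = (2*t*e^(5*t) + 3*t - e^(5*t) + 1)/(t*e^(5*t) - t)
d^2K/dt^2 = (-25*t^2*e^(5*t) + e^(10*t) - 2*e^(5*t) + 1)/(t^2*e^(10*t) - 2*t^2*e^(5*t) + t^2)

κ_2 = d^2K/dt^2 |_{t=0} = 25/12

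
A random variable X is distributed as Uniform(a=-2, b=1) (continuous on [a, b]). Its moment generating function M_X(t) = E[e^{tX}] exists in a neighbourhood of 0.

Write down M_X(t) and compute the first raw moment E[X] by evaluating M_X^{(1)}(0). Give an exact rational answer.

E[X] = M′(0) = -1/2

M_X(t) = (e^(t) - e^(-2*t))/(3*t)
M′(t) = (t*e^(3*t) + 2*t - e^(3*t) + 1)*e^(-2*t)/(3*t^2)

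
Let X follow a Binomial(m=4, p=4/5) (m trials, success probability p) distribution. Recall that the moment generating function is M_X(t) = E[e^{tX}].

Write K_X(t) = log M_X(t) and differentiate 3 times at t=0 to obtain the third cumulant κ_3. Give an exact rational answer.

M_X(t) = (4*e^(t)/5 + 1/5)^4
K_X(t) = log M_X(t) = 4*log(4*e^(t)/5 + 1/5)
K′(t) = 16*e^(t)/(4*e^(t) + 1)
K′′(t) = 16*e^(t)/(16*e^(2*t) + 8*e^(t) + 1)
K′′′(t) = (-64*e^(2*t) + 16*e^(t))/(64*e^(3*t) + 48*e^(2*t) + 12*e^(t) + 1)

κ_3 = K′′′(0) = -48/125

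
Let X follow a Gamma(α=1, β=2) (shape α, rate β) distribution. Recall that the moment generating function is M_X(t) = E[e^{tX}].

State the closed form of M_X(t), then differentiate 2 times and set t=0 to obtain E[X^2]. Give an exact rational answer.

E[X^2] = M^(2)(0) = 1/2

M_X(t) = 2/(2 - t)
M^(2)(t) = -4/(t^3 - 6*t^2 + 12*t - 8)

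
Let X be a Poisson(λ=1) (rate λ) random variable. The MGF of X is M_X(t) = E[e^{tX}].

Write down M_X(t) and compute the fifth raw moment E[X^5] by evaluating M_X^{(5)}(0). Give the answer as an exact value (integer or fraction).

E[X^5] = d^5M/dt^5 |_{t=0} = 52

M_X(t) = e^(e^(t) - 1)
dM/dt = e^(-1)*e^(t)*e^(e^(t))
d^2M/dt^2 = (e^(2*t)*e^(e^(t)) + e^(t)*e^(e^(t)))*e^(-1)
d^3M/dt^3 = (e^(3*t)*e^(e^(t)) + 3*e^(2*t)*e^(e^(t)) + e^(t)*e^(e^(t)))*e^(-1)
d^4M/dt^4 = (e^(4*t)*e^(e^(t)) + 6*e^(3*t)*e^(e^(t)) + 7*e^(2*t)*e^(e^(t)) + e^(t)*e^(e^(t)))*e^(-1)
d^5M/dt^5 = (e^(5*t)*e^(e^(t)) + 10*e^(4*t)*e^(e^(t)) + 25*e^(3*t)*e^(e^(t)) + 15*e^(2*t)*e^(e^(t)) + e^(t)*e^(e^(t)))*e^(-1)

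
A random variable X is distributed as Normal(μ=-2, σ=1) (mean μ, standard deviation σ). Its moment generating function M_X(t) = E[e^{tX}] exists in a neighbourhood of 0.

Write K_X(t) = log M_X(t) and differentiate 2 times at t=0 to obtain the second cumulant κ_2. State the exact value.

κ_2 = D^2[K](0) = 1

M_X(t) = e^(t^2/2 - 2*t)
K_X(t) = log M_X(t) = t^2/2 - 2*t
D^2[K](t) = 1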